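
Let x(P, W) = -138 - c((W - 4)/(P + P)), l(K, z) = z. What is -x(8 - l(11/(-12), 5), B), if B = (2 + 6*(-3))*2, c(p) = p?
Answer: 132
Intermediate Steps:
B = -32 (B = (2 - 18)*2 = -16*2 = -32)
x(P, W) = -138 - (-4 + W)/(2*P) (x(P, W) = -138 - (W - 4)/(P + P) = -138 - (-4 + W)/(2*P))
-x(8 - l(11/(-12), 5), B) = -(4 - 1*(-32) - 276*(8 - 1*5))/(2*(8 - 1*5)) = -(4 + 32 - 276*(8 - 5))/(2*(8 - 5)) = -(4 + 32 - 276*3)/(2*3) = -(4 + 32 - 828)/(2*3) = -(-792)/(2*3) = -1*(-132) = 132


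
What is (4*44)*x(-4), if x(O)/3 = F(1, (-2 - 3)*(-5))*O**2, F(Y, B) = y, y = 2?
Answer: 16896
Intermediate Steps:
F(Y, B) = 2
x(O) = 6*O**2 (x(O) = 3*(2*O**2) = 6*O**2)
(4*44)*x(-4) = (4*44)*(6*(-4)**2) = 176*(6*16) = 176*96 = 16896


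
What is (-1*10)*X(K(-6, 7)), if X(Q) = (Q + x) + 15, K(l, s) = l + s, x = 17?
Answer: -330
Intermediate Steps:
X(Q) = 32 + Q (X(Q) = (Q + 17) + 15 = (17 + Q) + 15 = 32 + Q)
(-1*10)*X(K(-6, 7)) = (-1*10)*(32 + (-6 + 7)) = -10*(32 + 1) = -10*33 = -330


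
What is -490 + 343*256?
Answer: 87318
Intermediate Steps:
-490 + 343*256 = -490 + 87808 = 87318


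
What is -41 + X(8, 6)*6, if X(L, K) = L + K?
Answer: 43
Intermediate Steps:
X(L, K) = K + L
-41 + X(8, 6)*6 = -41 + (6 + 8)*6 = -41 + 14*6 = -41 + 84 = 43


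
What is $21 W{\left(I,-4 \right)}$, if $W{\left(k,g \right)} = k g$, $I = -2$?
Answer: $168$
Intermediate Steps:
$W{\left(k,g \right)} = g k$
$21 W{\left(I,-4 \right)} = 21 \left(\left(-4\right) \left(-2\right)\right) = 21 \cdot 8 = 168$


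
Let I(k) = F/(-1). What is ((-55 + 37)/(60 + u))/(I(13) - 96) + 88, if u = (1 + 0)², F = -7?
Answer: 477770/5429 ≈ 88.003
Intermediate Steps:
I(k) = 7 (I(k) = -7/(-1) = -7*(-1) = 7)
u = 1 (u = 1² = 1)
((-55 + 37)/(60 + u))/(I(13) - 96) + 88 = ((-55 + 37)/(60 + 1))/(7 - 96) + 88 = (-18/61)/(-89) + 88 = -(-18)/(89*61) + 88 = -1/89*(-18/61) + 88 = 18/5429 + 88 = 477770/5429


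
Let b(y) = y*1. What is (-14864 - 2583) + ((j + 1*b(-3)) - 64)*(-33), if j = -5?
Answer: -15071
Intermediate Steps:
b(y) = y
(-14864 - 2583) + ((j + 1*b(-3)) - 64)*(-33) = (-14864 - 2583) + ((-5 + 1*(-3)) - 64)*(-33) = -17447 + ((-5 - 3) - 64)*(-33) = -17447 + (-8 - 64)*(-33) = -17447 - 72*(-33) = -17447 + 2376 = -15071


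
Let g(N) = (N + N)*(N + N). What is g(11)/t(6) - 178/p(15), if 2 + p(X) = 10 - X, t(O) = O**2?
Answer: 2449/63 ≈ 38.873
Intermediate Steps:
g(N) = 4*N**2 (g(N) = (2*N)*(2*N) = 4*N**2)
p(X) = 8 - X (p(X) = -2 + (10 - X) = 8 - X)
g(11)/t(6) - 178/p(15) = (4*11**2)/(6**2) - 178/(8 - 1*15) = (4*121)/36 - 178/(8 - 15) = 484*(1/36) - 178/(-7) = 121/9 - 178*(-1/7) = 121/9 + 178/7 = 2449/63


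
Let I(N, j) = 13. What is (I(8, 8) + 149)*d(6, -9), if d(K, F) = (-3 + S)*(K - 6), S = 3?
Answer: 0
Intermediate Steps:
d(K, F) = 0 (d(K, F) = (-3 + 3)*(K - 6) = 0*(-6 + K) = 0)
(I(8, 8) + 149)*d(6, -9) = (13 + 149)*0 = 162*0 = 0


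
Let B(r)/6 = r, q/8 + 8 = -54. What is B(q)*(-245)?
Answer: 729120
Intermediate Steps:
q = -496 (q = -64 + 8*(-54) = -64 - 432 = -496)
B(r) = 6*r
B(q)*(-245) = (6*(-496))*(-245) = -2976*(-245) = 729120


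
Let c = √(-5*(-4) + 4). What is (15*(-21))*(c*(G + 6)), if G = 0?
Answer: -3780*√6 ≈ -9259.1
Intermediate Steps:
c = 2*√6 (c = √(20 + 4) = √24 = 2*√6 ≈ 4.8990)
(15*(-21))*(c*(G + 6)) = (15*(-21))*((2*√6)*(0 + 6)) = -315*2*√6*6 = -3780*√6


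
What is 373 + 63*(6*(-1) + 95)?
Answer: 5980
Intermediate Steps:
373 + 63*(6*(-1) + 95) = 373 + 63*(-6 + 95) = 373 + 63*89 = 373 + 5607 = 5980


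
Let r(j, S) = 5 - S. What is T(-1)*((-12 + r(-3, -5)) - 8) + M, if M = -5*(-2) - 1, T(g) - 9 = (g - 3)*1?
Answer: -41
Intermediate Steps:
T(g) = 6 + g (T(g) = 9 + (g - 3)*1 = 9 + (-3 + g)*1 = 9 + (-3 + g) = 6 + g)
M = 9 (M = 10 - 1 = 9)
T(-1)*((-12 + r(-3, -5)) - 8) + M = (6 - 1)*((-12 + (5 - 1*(-5))) - 8) + 9 = 5*((-12 + (5 + 5)) - 8) + 9 = 5*((-12 + 10) - 8) + 9 = 5*(-2 - 8) + 9 = 5*(-10) + 9 = -50 + 9 = -41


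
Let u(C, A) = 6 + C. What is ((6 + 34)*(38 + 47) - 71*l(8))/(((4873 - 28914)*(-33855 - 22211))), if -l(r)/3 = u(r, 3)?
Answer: 3191/673941353 ≈ 4.7348e-6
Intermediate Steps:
l(r) = -18 - 3*r (l(r) = -3*(6 + r) = -18 - 3*r)
((6 + 34)*(38 + 47) - 71*l(8))/(((4873 - 28914)*(-33855 - 22211))) = ((6 + 34)*(38 + 47) - 71*(-18 - 3*8))/(((4873 - 28914)*(-33855 - 22211))) = (40*85 - 71*(-18 - 24))/((-24041*(-56066))) = (3400 - 71*(-42))/1347882706 = (3400 + 2982)*(1/1347882706) = 6382*(1/1347882706) = 3191/673941353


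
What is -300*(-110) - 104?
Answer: 32896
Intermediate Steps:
-300*(-110) - 104 = 33000 - 104 = 32896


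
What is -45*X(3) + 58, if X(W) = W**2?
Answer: -347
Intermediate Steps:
-45*X(3) + 58 = -45*3**2 + 58 = -45*9 + 58 = -405 + 58 = -347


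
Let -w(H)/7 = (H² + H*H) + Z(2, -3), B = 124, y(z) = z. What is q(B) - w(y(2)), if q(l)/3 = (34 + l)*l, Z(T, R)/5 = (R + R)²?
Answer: 60092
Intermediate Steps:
Z(T, R) = 20*R² (Z(T, R) = 5*(R + R)² = 5*(2*R)² = 5*(4*R²) = 20*R²)
q(l) = 3*l*(34 + l) (q(l) = 3*((34 + l)*l) = 3*(l*(34 + l)) = 3*l*(34 + l))
w(H) = -1260 - 14*H² (w(H) = -7*((H² + H*H) + 20*(-3)²) = -7*((H² + H²) + 20*9) = -7*(2*H² + 180) = -7*(180 + 2*H²) = -1260 - 14*H²)
q(B) - w(y(2)) = 3*124*(34 + 124) - (-1260 - 14*2²) = 3*124*158 - (-1260 - 14*4) = 58776 - (-1260 - 56) = 58776 - 1*(-1316) = 58776 + 1316 = 60092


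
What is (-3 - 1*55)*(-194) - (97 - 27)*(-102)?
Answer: 18392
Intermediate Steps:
(-3 - 1*55)*(-194) - (97 - 27)*(-102) = (-3 - 55)*(-194) - 70*(-102) = -58*(-194) - 1*(-7140) = 11252 + 7140 = 18392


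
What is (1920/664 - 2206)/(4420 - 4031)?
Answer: -182858/32287 ≈ -5.6635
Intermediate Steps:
(1920/664 - 2206)/(4420 - 4031) = (1920*(1/664) - 2206)/389 = (240/83 - 2206)*(1/389) = -182858/83*1/389 = -182858/32287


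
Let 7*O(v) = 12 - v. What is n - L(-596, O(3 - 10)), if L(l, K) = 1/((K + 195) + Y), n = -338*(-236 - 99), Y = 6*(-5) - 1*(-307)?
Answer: 376263283/3323 ≈ 1.1323e+5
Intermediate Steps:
Y = 277 (Y = -30 + 307 = 277)
n = 113230 (n = -338*(-335) = 113230)
O(v) = 12/7 - v/7 (O(v) = (12 - v)/7 = 12/7 - v/7)
L(l, K) = 1/(472 + K) (L(l, K) = 1/((K + 195) + 277) = 1/((195 + K) + 277) = 1/(472 + K))
n - L(-596, O(3 - 10)) = 113230 - 1/(472 + (12/7 - (3 - 10)/7)) = 113230 - 1/(472 + (12/7 - ⅐*(-7))) = 113230 - 1/(472 + (12/7 + 1)) = 113230 - 1/(472 + 19/7) = 113230 - 1/3323/7 = 113230 - 1*7/3323 = 113230 - 7/3323 = 376263283/3323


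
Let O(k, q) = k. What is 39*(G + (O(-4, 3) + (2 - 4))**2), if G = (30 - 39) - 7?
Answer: 780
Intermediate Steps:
G = -16 (G = -9 - 7 = -16)
39*(G + (O(-4, 3) + (2 - 4))**2) = 39*(-16 + (-4 + (2 - 4))**2) = 39*(-16 + (-4 - 2)**2) = 39*(-16 + (-6)**2) = 39*(-16 + 36) = 39*20 = 780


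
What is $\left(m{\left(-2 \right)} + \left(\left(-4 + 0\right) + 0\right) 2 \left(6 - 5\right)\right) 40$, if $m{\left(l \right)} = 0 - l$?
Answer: $-240$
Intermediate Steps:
$m{\left(l \right)} = - l$
$\left(m{\left(-2 \right)} + \left(\left(-4 + 0\right) + 0\right) 2 \left(6 - 5\right)\right) 40 = \left(\left(-1\right) \left(-2\right) + \left(\left(-4 + 0\right) + 0\right) 2 \left(6 - 5\right)\right) 40 = \left(2 + \left(-4 + 0\right) 2 \cdot 1\right) 40 = \left(2 - 8\right) 40 = \left(-6\right) 40 = -240$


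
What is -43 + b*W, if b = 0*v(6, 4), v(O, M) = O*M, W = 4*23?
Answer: -43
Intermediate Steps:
W = 92
v(O, M) = M*O
b = 0 (b = 0*(4*6) = 0*24 = 0)
-43 + b*W = -43 + 0*92 = -43 + 0 = -43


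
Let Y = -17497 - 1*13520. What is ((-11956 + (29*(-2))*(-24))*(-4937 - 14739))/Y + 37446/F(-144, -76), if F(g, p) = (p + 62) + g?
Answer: -215208293/31017 ≈ -6938.4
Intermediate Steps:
Y = -31017 (Y = -17497 - 13520 = -31017)
F(g, p) = 62 + g + p (F(g, p) = (62 + p) + g = 62 + g + p)
((-11956 + (29*(-2))*(-24))*(-4937 - 14739))/Y + 37446/F(-144, -76) = ((-11956 + (29*(-2))*(-24))*(-4937 - 14739))/(-31017) + 37446/(62 - 144 - 76) = ((-11956 - 58*(-24))*(-19676))*(-1/31017) + 37446/(-158) = ((-11956 + 1392)*(-19676))*(-1/31017) + 37446*(-1/158) = -10564*(-19676)*(-1/31017) - 237 = 207857264*(-1/31017) - 237 = -207857264/31017 - 237 = -215208293/31017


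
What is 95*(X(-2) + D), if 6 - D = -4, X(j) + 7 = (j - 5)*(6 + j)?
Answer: -2375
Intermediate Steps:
X(j) = -7 + (-5 + j)*(6 + j) (X(j) = -7 + (j - 5)*(6 + j) = -7 + (-5 + j)*(6 + j))
D = 10 (D = 6 - 1*(-4) = 6 + 4 = 10)
95*(X(-2) + D) = 95*((-37 - 2 + (-2)²) + 10) = 95*((-37 - 2 + 4) + 10) = 95*(-35 + 10) = 95*(-25) = -2375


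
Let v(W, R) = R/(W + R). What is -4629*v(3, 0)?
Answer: 0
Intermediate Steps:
v(W, R) = R/(R + W)
-4629*v(3, 0) = -0/(0 + 3) = -0/3 = -4629*0 = 0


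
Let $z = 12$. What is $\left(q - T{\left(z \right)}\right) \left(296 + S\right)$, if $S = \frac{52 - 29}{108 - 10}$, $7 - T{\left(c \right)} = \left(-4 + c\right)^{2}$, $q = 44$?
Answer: $\frac{2932131}{98} \approx 29920.0$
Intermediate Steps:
$T{\left(c \right)} = 7 - \left(-4 + c\right)^{2}$
$S = \frac{23}{98} \approx 0.23469$
$\left(q - T{\left(z \right)}\right) \left(296 + S\right) = \left(44 - \left(7 - \left(-4 + 12\right)^{2}\right)\right) \left(296 + \frac{23}{98}\right) = \left(44 - \left(7 - 8^{2}\right)\right) \frac{29031}{98} = \left(44 - \left(7 - 64\right)\right) \frac{29031}{98} = \left(44 - -57\right) \frac{29031}{98} = \left(44 + 57\right) \frac{29031}{98} = 101 \cdot \frac{29031}{98} = \frac{2932131}{98}$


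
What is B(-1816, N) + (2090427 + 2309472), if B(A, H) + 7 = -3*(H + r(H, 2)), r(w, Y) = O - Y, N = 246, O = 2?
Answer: 4399154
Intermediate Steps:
r(w, Y) = 2 - Y
B(A, H) = -7 - 3*H (B(A, H) = -7 - 3*(H + (2 - 1*2)) = -7 - 3*(H + (2 - 2)) = -7 - 3*(H + 0) = -7 - 3*H)
B(-1816, N) + (2090427 + 2309472) = (-7 - 3*246) + (2090427 + 2309472) = (-7 - 738) + 4399899 = -745 + 4399899 = 4399154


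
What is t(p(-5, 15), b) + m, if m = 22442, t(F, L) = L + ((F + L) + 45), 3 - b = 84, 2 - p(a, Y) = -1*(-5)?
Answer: 22322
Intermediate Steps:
p(a, Y) = -3 (p(a, Y) = 2 - (-1)*(-5) = 2 - 1*5 = 2 - 5 = -3)
b = -81 (b = 3 - 1*84 = 3 - 84 = -81)
t(F, L) = 45 + F + 2*L (t(F, L) = L + (45 + F + L) = 45 + F + 2*L)
t(p(-5, 15), b) + m = (45 - 3 + 2*(-81)) + 22442 = (45 - 3 - 162) + 22442 = -120 + 22442 = 22322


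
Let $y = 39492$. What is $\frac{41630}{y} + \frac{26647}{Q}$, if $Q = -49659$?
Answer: $\frac{169160141}{326855538} \approx 0.51754$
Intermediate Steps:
$\frac{41630}{y} + \frac{26647}{Q} = \frac{41630}{39492} + \frac{26647}{-49659} = 41630 \cdot \frac{1}{39492} + 26647 \left(- \frac{1}{49659}\right) = \frac{20815}{19746} - \frac{26647}{49659} = \frac{169160141}{326855538}$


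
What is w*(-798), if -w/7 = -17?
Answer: -94962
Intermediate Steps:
w = 119 (w = -7*(-17) = 119)
w*(-798) = 119*(-798) = -94962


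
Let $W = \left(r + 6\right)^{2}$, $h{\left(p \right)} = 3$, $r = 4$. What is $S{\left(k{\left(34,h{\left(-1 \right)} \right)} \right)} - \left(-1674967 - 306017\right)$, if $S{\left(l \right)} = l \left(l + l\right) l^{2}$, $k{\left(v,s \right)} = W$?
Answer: $201980984$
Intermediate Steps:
$W = 100$ ($W = \left(4 + 6\right)^{2} = 10^{2} = 100$)
$k{\left(v,s \right)} = 100$
$S{\left(l \right)} = 2 l^{4}$ ($S{\left(l \right)} = l 2 l l^{2} = 2 l^{2} l^{2} = 2 l^{4}$)
$S{\left(k{\left(34,h{\left(-1 \right)} \right)} \right)} - \left(-1674967 - 306017\right) = 2 \cdot 100^{4} - \left(-1674967 - 306017\right) = 2 \cdot 100000000 - \left(-1674967 - 306017\right) = 200000000 - -1980984 = 200000000 + 1980984 = 201980984$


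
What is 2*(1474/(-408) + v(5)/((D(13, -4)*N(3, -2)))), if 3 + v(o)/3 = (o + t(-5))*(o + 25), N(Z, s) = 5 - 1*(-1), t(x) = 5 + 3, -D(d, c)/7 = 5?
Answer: -65269/3570 ≈ -18.283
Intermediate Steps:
D(d, c) = -35 (D(d, c) = -7*5 = -35)
t(x) = 8
N(Z, s) = 6 (N(Z, s) = 5 + 1 = 6)
v(o) = -9 + 3*(8 + o)*(25 + o) (v(o) = -9 + 3*((o + 8)*(o + 25)) = -9 + 3*((8 + o)*(25 + o)) = -9 + 3*(8 + o)*(25 + o))
2*(1474/(-408) + v(5)/((D(13, -4)*N(3, -2)))) = 2*(1474/(-408) + (591 + 3*5² + 99*5)/((-35*6))) = 2*(1474*(-1/408) + (591 + 3*25 + 495)/(-210)) = 2*(-737/204 + (591 + 75 + 495)*(-1/210)) = 2*(-737/204 + 1161*(-1/210)) = 2*(-737/204 - 387/70) = 2*(-65269/7140) = -65269/3570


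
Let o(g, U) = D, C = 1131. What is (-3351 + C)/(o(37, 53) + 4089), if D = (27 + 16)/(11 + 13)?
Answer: -53280/98179 ≈ -0.54268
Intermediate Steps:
D = 43/24 ≈ 1.7917
o(g, U) = 43/24
(-3351 + C)/(o(37, 53) + 4089) = (-3351 + 1131)/(43/24 + 4089) = -2220/98179/24 = -2220*24/98179 = -53280/98179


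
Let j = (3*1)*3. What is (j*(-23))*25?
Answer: -5175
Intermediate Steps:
j = 9 (j = 3*3 = 9)
(j*(-23))*25 = (9*(-23))*25 = -207*25 = -5175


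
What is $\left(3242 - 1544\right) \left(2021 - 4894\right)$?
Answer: $-4878354$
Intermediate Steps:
$\left(3242 - 1544\right) \left(2021 - 4894\right) = 1698 \left(-2873\right) = -4878354$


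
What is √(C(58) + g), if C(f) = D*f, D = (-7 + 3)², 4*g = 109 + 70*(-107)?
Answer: I*√3669/2 ≈ 30.286*I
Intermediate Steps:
g = -7381/4 (g = (109 + 70*(-107))/4 = (109 - 7490)/4 = (¼)*(-7381) = -7381/4 ≈ -1845.3)
D = 16 (D = (-4)² = 16)
C(f) = 16*f
√(C(58) + g) = √(16*58 - 7381/4) = √(928 - 7381/4) = √(-3669/4) = I*√3669/2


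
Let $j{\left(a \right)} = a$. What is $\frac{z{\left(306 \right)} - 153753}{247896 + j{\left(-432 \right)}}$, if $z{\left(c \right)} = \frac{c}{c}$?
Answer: $- \frac{19219}{30933} \approx -0.62131$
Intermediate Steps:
$z{\left(c \right)} = 1$
$\frac{z{\left(306 \right)} - 153753}{247896 + j{\left(-432 \right)}} = \frac{1 - 153753}{247896 - 432} = - \frac{153752}{247464} = \left(-153752\right) \frac{1}{247464} = - \frac{19219}{30933}$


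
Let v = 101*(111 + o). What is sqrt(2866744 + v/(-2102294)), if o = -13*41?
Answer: 3*sqrt(351943797798666757)/1051147 ≈ 1693.1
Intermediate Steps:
o = -533
v = -42622 (v = 101*(111 - 533) = 101*(-422) = -42622)
sqrt(2866744 + v/(-2102294)) = sqrt(2866744 - 42622/(-2102294)) = sqrt(2866744 - 42622*(-1/2102294)) = sqrt(2866744 + 21311/1051147) = sqrt(3013369376679/1051147) = 3*sqrt(351943797798666757)/1051147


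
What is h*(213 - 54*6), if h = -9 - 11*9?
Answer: 11988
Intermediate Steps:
h = -108 (h = -9 - 99 = -108)
h*(213 - 54*6) = -108*(213 - 54*6) = -108*(213 - 324) = -108*(-111) = 11988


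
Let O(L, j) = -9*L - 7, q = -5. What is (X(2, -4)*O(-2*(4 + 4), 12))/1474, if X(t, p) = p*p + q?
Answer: 137/134 ≈ 1.0224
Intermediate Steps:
X(t, p) = -5 + p² (X(t, p) = p*p - 5 = p² - 5 = -5 + p²)
O(L, j) = -7 - 9*L
(X(2, -4)*O(-2*(4 + 4), 12))/1474 = ((-5 + (-4)²)*(-7 - (-18)*(4 + 4)))/1474 = ((-5 + 16)*(-7 - (-18)*8))*(1/1474) = (11*(-7 - 9*(-16)))*(1/1474) = (11*(-7 + 144))*(1/1474) = (11*137)*(1/1474) = 1507*(1/1474) = 137/134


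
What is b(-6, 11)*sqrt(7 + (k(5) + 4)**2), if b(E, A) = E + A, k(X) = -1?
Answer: 20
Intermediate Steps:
b(E, A) = A + E
b(-6, 11)*sqrt(7 + (k(5) + 4)**2) = (11 - 6)*sqrt(7 + (-1 + 4)**2) = 5*sqrt(7 + 3**2) = 5*sqrt(7 + 9) = 5*sqrt(16) = 5*4 = 20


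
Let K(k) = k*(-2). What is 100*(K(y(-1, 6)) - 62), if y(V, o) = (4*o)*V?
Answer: -1400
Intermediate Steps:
y(V, o) = 4*V*o
K(k) = -2*k
100*(K(y(-1, 6)) - 62) = 100*(-8*(-1)*6 - 62) = 100*(-2*(-24) - 62) = 100*(48 - 62) = 100*(-14) = -1400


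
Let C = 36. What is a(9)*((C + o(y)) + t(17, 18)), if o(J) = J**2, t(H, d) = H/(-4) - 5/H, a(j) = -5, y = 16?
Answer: -97735/68 ≈ -1437.3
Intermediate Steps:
t(H, d) = -5/H - H/4 (t(H, d) = H*(-1/4) - 5/H = -H/4 - 5/H = -5/H - H/4)
a(9)*((C + o(y)) + t(17, 18)) = -5*((36 + 16**2) + (-5/17 - 1/4*17)) = -5*((36 + 256) + (-5*1/17 - 17/4)) = -5*(292 + (-5/17 - 17/4)) = -5*(292 - 309/68) = -5*19547/68 = -97735/68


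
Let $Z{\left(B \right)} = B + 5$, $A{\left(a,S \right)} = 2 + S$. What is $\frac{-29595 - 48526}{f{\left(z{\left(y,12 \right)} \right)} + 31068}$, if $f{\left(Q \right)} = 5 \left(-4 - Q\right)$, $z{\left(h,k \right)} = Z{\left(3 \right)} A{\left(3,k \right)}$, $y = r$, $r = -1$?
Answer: $- \frac{78121}{30488} \approx -2.5624$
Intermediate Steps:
$y = -1$
$Z{\left(B \right)} = 5 + B$
$z{\left(h,k \right)} = 16 + 8 k$ ($z{\left(h,k \right)} = \left(5 + 3\right) \left(2 + k\right) = 8 \left(2 + k\right) = 16 + 8 k$)
$f{\left(Q \right)} = -20 - 5 Q$
$\frac{-29595 - 48526}{f{\left(z{\left(y,12 \right)} \right)} + 31068} = \frac{-29595 - 48526}{\left(-20 - 5 \left(16 + 8 \cdot 12\right)\right) + 31068} = - \frac{78121}{\left(-20 - 5 \left(16 + 96\right)\right) + 31068} = - \frac{78121}{\left(-20 - 560\right) + 31068} = - \frac{78121}{-580 + 31068} = - \frac{78121}{30488}$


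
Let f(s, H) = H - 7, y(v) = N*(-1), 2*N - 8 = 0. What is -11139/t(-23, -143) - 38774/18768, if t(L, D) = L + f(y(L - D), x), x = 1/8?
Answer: 831593515/2242776 ≈ 370.79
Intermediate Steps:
N = 4 (N = 4 + (1/2)*0 = 4 + 0 = 4)
y(v) = -4 (y(v) = 4*(-1) = -4)
x = 1/8 ≈ 0.12500
f(s, H) = -7 + H
t(L, D) = -55/8 + L (t(L, D) = L + (-7 + 1/8) = L - 55/8 = -55/8 + L)
-11139/t(-23, -143) - 38774/18768 = -11139/(-55/8 - 23) - 38774/18768 = -11139/(-239/8) - 38774*1/18768 = -11139*(-8/239) - 19387/9384 = 89112/239 - 19387/9384 = 831593515/2242776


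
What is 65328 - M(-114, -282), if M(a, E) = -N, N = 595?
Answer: 65923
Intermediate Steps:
M(a, E) = -595 (M(a, E) = -1*595 = -595)
65328 - M(-114, -282) = 65328 - 1*(-595) = 65328 + 595 = 65923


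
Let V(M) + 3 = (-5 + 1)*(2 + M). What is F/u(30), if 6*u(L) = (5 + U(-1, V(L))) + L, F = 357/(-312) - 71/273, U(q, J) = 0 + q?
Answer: -3067/12376 ≈ -0.24782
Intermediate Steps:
V(M) = -11 - 4*M (V(M) = -3 + (-5 + 1)*(2 + M) = -3 - 4*(2 + M) = -3 + (-8 - 4*M) = -11 - 4*M)
U(q, J) = q
F = -3067/2184 (F = 357*(-1/312) - 71*1/273 = -119/104 - 71/273 = -3067/2184 ≈ -1.4043)
u(L) = ⅔ + L/6 (u(L) = ((5 - 1) + L)/6 = (4 + L)/6 = ⅔ + L/6)
F/u(30) = -3067/(2184*(⅔ + (⅙)*30)) = -3067/(2184*(⅔ + 5)) = -3067/(2184*17/3) = -3067/2184*3/17 = -3067/12376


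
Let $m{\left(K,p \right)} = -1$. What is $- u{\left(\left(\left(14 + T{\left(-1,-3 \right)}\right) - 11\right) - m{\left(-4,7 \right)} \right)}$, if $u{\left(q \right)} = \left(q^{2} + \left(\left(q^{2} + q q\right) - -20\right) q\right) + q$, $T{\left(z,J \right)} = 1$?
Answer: $-380$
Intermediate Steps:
$u{\left(q \right)} = q + q^{2} + q \left(20 + 2 q^{2}\right)$ ($u{\left(q \right)} = \left(q^{2} + \left(\left(q^{2} + q^{2}\right) + 20\right) q\right) + q = \left(q^{2} + \left(2 q^{2} + 20\right) q\right) + q = \left(q^{2} + \left(20 + 2 q^{2}\right) q\right) + q = \left(q^{2} + q \left(20 + 2 q^{2}\right)\right) + q = q + q^{2} + q \left(20 + 2 q^{2}\right)$)
$- u{\left(\left(\left(14 + T{\left(-1,-3 \right)}\right) - 11\right) - m{\left(-4,7 \right)} \right)} = - \left(\left(\left(14 + 1\right) - 11\right) - -1\right) \left(21 + \left(\left(\left(14 + 1\right) - 11\right) - -1\right) + 2 \left(\left(\left(14 + 1\right) - 11\right) - -1\right)^{2}\right) = - \left(\left(15 - 11\right) + 1\right) \left(21 + \left(\left(15 - 11\right) + 1\right) + 2 \left(\left(15 - 11\right) + 1\right)^{2}\right) = - \left(4 + 1\right) \left(21 + \left(4 + 1\right) + 2 \left(4 + 1\right)^{2}\right) = - 5 \left(21 + 5 + 2 \cdot 5^{2}\right) = - 5 \left(21 + 5 + 2 \cdot 25\right) = - 5 \left(21 + 5 + 50\right) = - 5 \cdot 76 = \left(-1\right) 380 = -380$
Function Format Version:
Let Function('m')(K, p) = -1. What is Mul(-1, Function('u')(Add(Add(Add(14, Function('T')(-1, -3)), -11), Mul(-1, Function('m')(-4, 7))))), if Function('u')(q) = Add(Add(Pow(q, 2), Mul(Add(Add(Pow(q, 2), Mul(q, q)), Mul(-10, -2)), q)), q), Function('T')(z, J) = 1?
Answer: -380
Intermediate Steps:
Function('u')(q) = Add(q, Pow(q, 2), Mul(q, Add(20, Mul(2, Pow(q, 2))))) (Function('u')(q) = Add(Add(Pow(q, 2), Mul(Add(Add(Pow(q, 2), Pow(q, 2)), 20), q)), q) = Add(Add(Pow(q, 2), Mul(Add(Mul(2, Pow(q, 2)), 20), q)), q) = Add(Add(Pow(q, 2), Mul(Add(20, Mul(2, Pow(q, 2))), q)), q) = Add(Add(Pow(q, 2), Mul(q, Add(20, Mul(2, Pow(q, 2))))), q) = Add(q, Pow(q, 2), Mul(q, Add(20, Mul(2, Pow(q, 2))))))
Mul(-1, Function('u')(Add(Add(Add(14, Function('T')(-1, -3)), -11), Mul(-1, Function('m')(-4, 7))))) = Mul(-1, Mul(Add(Add(Add(14, 1), -11), Mul(-1, -1)), Add(21, Add(Add(Add(14, 1), -11), Mul(-1, -1)), Mul(2, Pow(Add(Add(Add(14, 1), -11), Mul(-1, -1)), 2))))) = Mul(-1, Mul(Add(Add(15, -11), 1), Add(21, Add(Add(15, -11), 1), Mul(2, Pow(Add(Add(15, -11), 1), 2))))) = Mul(-1, Mul(Add(4, 1), Add(21, Add(4, 1), Mul(2, Pow(Add(4, 1), 2))))) = Mul(-1, Mul(5, Add(21, 5, Mul(2, Pow(5, 2))))) = Mul(-1, Mul(5, Add(21, 5, Mul(2, 25)))) = Mul(-1, Mul(5, Add(21, 5, 50))) = Mul(-1, Mul(5, 76)) = Mul(-1, 380) = -380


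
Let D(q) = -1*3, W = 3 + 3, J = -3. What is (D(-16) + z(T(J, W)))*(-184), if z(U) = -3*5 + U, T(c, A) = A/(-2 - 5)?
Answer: 24288/7 ≈ 3469.7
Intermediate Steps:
W = 6
D(q) = -3
T(c, A) = -A/7 (T(c, A) = A/(-7) = -A/7)
z(U) = -15 + U
(D(-16) + z(T(J, W)))*(-184) = (-3 + (-15 - 1/7*6))*(-184) = (-3 + (-15 - 6/7))*(-184) = (-3 - 111/7)*(-184) = -132/7*(-184) = 24288/7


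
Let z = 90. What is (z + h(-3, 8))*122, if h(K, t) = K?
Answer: 10614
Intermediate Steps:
(z + h(-3, 8))*122 = (90 - 3)*122 = 87*122 = 10614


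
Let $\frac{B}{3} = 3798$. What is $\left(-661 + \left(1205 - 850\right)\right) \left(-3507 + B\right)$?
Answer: $-2413422$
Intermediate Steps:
$B = 11394$ ($B = 3 \cdot 3798 = 11394$)
$\left(-661 + \left(1205 - 850\right)\right) \left(-3507 + B\right) = \left(-661 + \left(1205 - 850\right)\right) \left(-3507 + 11394\right) = \left(-661 + \left(1205 - 850\right)\right) 7887 = \left(-661 + 355\right) 7887 = \left(-306\right) 7887 = -2413422$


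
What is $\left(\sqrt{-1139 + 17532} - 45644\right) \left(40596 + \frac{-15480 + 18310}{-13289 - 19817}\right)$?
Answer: $- \frac{30672045592412}{16553} + \frac{8735794249 \sqrt{97}}{16553} \approx -1.8478 \cdot 10^{9}$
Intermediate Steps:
$\left(\sqrt{-1139 + 17532} - 45644\right) \left(40596 + \frac{-15480 + 18310}{-13289 - 19817}\right) = \left(\sqrt{16393} - 45644\right) \left(40596 + \frac{2830}{-33106}\right) = \left(13 \sqrt{97} - 45644\right) \left(40596 + 2830 \left(- \frac{1}{33106}\right)\right) = \left(-45644 + 13 \sqrt{97}\right) \left(40596 - \frac{1415}{16553}\right) = \left(-45644 + 13 \sqrt{97}\right) \frac{671984173}{16553} = - \frac{30672045592412}{16553} + \frac{8735794249 \sqrt{97}}{16553}$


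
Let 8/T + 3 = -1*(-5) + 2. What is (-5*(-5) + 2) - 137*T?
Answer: -247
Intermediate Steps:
T = 2 (T = 8/(-3 + (-1*(-5) + 2)) = 8/(-3 + (5 + 2)) = 8/(-3 + 7) = 8/4 = 8*(¼) = 2)
(-5*(-5) + 2) - 137*T = (-5*(-5) + 2) - 137*2 = (25 + 2) - 274 = 27 - 274 = -247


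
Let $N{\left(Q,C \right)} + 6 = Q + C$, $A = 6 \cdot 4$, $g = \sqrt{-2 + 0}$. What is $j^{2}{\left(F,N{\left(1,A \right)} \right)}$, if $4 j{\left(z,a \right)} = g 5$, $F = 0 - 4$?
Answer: $- \frac{25}{8} \approx -3.125$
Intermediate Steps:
$g = i \sqrt{2}$ ($g = \sqrt{-2} = i \sqrt{2} \approx 1.4142 i$)
$F = -4$
$A = 24$
$N{\left(Q,C \right)} = -6 + C + Q$ ($N{\left(Q,C \right)} = -6 + \left(Q + C\right) = -6 + \left(C + Q\right) = -6 + C + Q$)
$j{\left(z,a \right)} = \frac{5 i \sqrt{2}}{4}$ ($j{\left(z,a \right)} = \frac{i \sqrt{2} \cdot 5}{4} = \frac{5 i \sqrt{2}}{4}$)
$j^{2}{\left(F,N{\left(1,A \right)} \right)} = \left(\frac{5 i \sqrt{2}}{4}\right)^{2} = - \frac{25}{8}$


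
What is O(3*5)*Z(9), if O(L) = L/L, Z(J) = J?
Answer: 9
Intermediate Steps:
O(L) = 1
O(3*5)*Z(9) = 1*9 = 9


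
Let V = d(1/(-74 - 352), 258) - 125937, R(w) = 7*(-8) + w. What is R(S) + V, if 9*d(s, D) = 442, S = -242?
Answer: -1135673/9 ≈ -1.2619e+5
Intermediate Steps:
R(w) = -56 + w
d(s, D) = 442/9 (d(s, D) = (⅑)*442 = 442/9)
V = -1132991/9 (V = 442/9 - 125937 = -1132991/9 ≈ -1.2589e+5)
R(S) + V = (-56 - 242) - 1132991/9 = -298 - 1132991/9 = -1135673/9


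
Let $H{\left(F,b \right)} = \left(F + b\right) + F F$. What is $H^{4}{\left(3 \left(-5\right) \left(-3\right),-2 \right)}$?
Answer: $18289512837376$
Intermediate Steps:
$H{\left(F,b \right)} = F + b + F^{2}$ ($H{\left(F,b \right)} = \left(F + b\right) + F^{2} = F + b + F^{2}$)
$H^{4}{\left(3 \left(-5\right) \left(-3\right),-2 \right)} = \left(3 \left(-5\right) \left(-3\right) - 2 + \left(3 \left(-5\right) \left(-3\right)\right)^{2}\right)^{4} = \left(\left(-15\right) \left(-3\right) - 2 + \left(\left(-15\right) \left(-3\right)\right)^{2}\right)^{4} = \left(45 - 2 + 45^{2}\right)^{4} = \left(45 - 2 + 2025\right)^{4} = 2068^{4} = 18289512837376$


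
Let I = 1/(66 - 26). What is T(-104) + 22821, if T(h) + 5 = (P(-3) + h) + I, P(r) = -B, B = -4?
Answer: 908641/40 ≈ 22716.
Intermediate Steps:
P(r) = 4 (P(r) = -1*(-4) = 4)
I = 1/40 ≈ 0.025000
T(h) = -39/40 + h (T(h) = -5 + ((4 + h) + 1/40) = -5 + (161/40 + h) = -39/40 + h)
T(-104) + 22821 = (-39/40 - 104) + 22821 = -4199/40 + 22821 = 908641/40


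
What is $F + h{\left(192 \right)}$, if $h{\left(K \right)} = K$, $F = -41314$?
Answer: $-41122$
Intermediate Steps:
$F + h{\left(192 \right)} = -41314 + 192 = -41122$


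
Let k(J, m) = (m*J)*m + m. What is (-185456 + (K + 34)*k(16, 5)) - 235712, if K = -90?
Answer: -443848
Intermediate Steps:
k(J, m) = m + J*m² (k(J, m) = (J*m)*m + m = J*m² + m = m + J*m²)
(-185456 + (K + 34)*k(16, 5)) - 235712 = (-185456 + (-90 + 34)*(5*(1 + 16*5))) - 235712 = (-185456 - 280*(1 + 80)) - 235712 = (-185456 - 280*81) - 235712 = (-185456 - 56*405) - 235712 = (-185456 - 22680) - 235712 = -208136 - 235712 = -443848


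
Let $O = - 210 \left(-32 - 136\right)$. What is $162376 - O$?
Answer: $127096$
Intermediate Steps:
$O = 35280$ ($O = \left(-210\right) \left(-168\right) = 35280$)
$162376 - O = 162376 - 35280 = 127096$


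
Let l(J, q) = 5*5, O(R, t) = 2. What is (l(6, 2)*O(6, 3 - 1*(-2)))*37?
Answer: 1850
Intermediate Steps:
l(J, q) = 25
(l(6, 2)*O(6, 3 - 1*(-2)))*37 = (25*2)*37 = 50*37 = 1850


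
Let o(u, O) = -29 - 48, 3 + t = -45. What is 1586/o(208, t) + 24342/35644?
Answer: -557725/28006 ≈ -19.914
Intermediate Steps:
t = -48 (t = -3 - 45 = -48)
o(u, O) = -77
1586/o(208, t) + 24342/35644 = 1586/(-77) + 24342/35644 = 1586*(-1/77) + 24342*(1/35644) = -1586/77 + 12171/17822 = -557725/28006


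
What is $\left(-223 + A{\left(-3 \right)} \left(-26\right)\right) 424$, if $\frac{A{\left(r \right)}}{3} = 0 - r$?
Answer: $-193768$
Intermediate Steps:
$A{\left(r \right)} = - 3 r$ ($A{\left(r \right)} = 3 \left(0 - r\right) = 3 \left(- r\right) = - 3 r$)
$\left(-223 + A{\left(-3 \right)} \left(-26\right)\right) 424 = \left(-223 + \left(-3\right) \left(-3\right) \left(-26\right)\right) 424 = \left(-223 + 9 \left(-26\right)\right) 424 = \left(-223 - 234\right) 424 = \left(-457\right) 424 = -193768$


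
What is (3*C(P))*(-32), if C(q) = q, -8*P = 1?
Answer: 12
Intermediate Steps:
P = -⅛ (P = -⅛*1 = -⅛ ≈ -0.12500)
(3*C(P))*(-32) = (3*(-⅛))*(-32) = -3/8*(-32) = 12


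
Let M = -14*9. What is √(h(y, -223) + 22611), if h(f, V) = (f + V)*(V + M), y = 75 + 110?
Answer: √35873 ≈ 189.40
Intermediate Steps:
y = 185
M = -126
h(f, V) = (-126 + V)*(V + f) (h(f, V) = (f + V)*(V - 126) = (V + f)*(-126 + V) = (-126 + V)*(V + f))
√(h(y, -223) + 22611) = √(((-223)² - 126*(-223) - 126*185 - 223*185) + 22611) = √((49729 + 28098 - 23310 - 41255) + 22611) = √(13262 + 22611) = √35873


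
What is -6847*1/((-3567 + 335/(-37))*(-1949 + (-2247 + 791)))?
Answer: -253339/450529170 ≈ -0.00056231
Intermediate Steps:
-6847*1/((-3567 + 335/(-37))*(-1949 + (-2247 + 791))) = -6847*1/((-3567 + 335*(-1/37))*(-1949 - 1456)) = -6847*(-1/(3405*(-3567 - 335/37))) = -6847/((-3405*(-132314/37))) = -6847/450529170/37 = -6847*37/450529170 = -253339/450529170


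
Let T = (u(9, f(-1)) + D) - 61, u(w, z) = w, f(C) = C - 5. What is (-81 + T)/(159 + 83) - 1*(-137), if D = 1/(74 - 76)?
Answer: 66041/484 ≈ 136.45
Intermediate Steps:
f(C) = -5 + C
D = -½ (D = 1/(-2) = -½ ≈ -0.50000)
T = -105/2 (T = (9 - ½) - 61 = 17/2 - 61 = -105/2 ≈ -52.500)
(-81 + T)/(159 + 83) - 1*(-137) = (-81 - 105/2)/(159 + 83) - 1*(-137) = -267/2/242 + 137 = -267/2*1/242 + 137 = -267/484 + 137 = 66041/484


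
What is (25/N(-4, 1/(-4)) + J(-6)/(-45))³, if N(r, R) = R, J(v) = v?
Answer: -3361517992/3375 ≈ -9.9601e+5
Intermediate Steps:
(25/N(-4, 1/(-4)) + J(-6)/(-45))³ = (25/(1/(-4)) - 6/(-45))³ = (25/(-¼) - 6*(-1/45))³ = (25*(-4) + 2/15)³ = (-100 + 2/15)³ = (-1498/15)³ = -3361517992/3375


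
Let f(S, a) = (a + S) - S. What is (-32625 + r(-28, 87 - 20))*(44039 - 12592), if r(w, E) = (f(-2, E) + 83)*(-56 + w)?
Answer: -1422190575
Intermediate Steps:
f(S, a) = a (f(S, a) = (S + a) - S = a)
r(w, E) = (-56 + w)*(83 + E) (r(w, E) = (E + 83)*(-56 + w) = (83 + E)*(-56 + w) = (-56 + w)*(83 + E))
(-32625 + r(-28, 87 - 20))*(44039 - 12592) = (-32625 + (-4648 - 56*(87 - 20) + 83*(-28) + (87 - 20)*(-28)))*(44039 - 12592) = (-32625 + (-4648 - 56*67 - 2324 + 67*(-28)))*31447 = (-32625 + (-4648 - 3752 - 2324 - 1876))*31447 = (-32625 - 12600)*31447 = -45225*31447 = -1422190575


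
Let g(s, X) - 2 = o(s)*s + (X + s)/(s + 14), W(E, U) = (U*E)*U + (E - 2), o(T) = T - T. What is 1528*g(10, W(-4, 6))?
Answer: -17572/3 ≈ -5857.3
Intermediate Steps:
o(T) = 0
W(E, U) = -2 + E + E*U² (W(E, U) = (E*U)*U + (-2 + E) = E*U² + (-2 + E) = -2 + E + E*U²)
g(s, X) = 2 + (X + s)/(14 + s) (g(s, X) = 2 + (0*s + (X + s)/(s + 14)) = 2 + (0 + (X + s)/(14 + s)) = 2 + (X + s)/(14 + s))
1528*g(10, W(-4, 6)) = 1528*((28 + (-2 - 4 - 4*6²) + 3*10)/(14 + 10)) = 1528*((28 + (-2 - 4 - 4*36) + 30)/24) = 1528*((28 + (-2 - 4 - 144) + 30)/24) = 1528*((28 - 150 + 30)/24) = 1528*((1/24)*(-92)) = 1528*(-23/6) = -17572/3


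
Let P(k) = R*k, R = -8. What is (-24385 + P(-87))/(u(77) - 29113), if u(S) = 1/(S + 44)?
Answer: 2866369/3522672 ≈ 0.81369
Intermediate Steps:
u(S) = 1/(44 + S)
P(k) = -8*k
(-24385 + P(-87))/(u(77) - 29113) = (-24385 - 8*(-87))/(1/(44 + 77) - 29113) = (-24385 + 696)/(1/121 - 29113) = -23689/(1/121 - 29113) = -23689/(-3522672/121) = -23689*(-121/3522672) = 2866369/3522672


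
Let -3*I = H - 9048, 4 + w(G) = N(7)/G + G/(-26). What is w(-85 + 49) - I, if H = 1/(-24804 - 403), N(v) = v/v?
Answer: -2739273787/907452 ≈ -3018.6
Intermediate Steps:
N(v) = 1
w(G) = -4 + 1/G - G/26 (w(G) = -4 + (1/G + G/(-26)) = -4 + (1/G + G*(-1/26)) = -4 + (1/G - G/26) = -4 + 1/G - G/26)
H = -1/25207 (H = 1/(-25207) = -1/25207 ≈ -3.9672e-5)
I = 228072937/75621 (I = -(-1/25207 - 9048)/3 = -1/3*(-228072937/25207) = 228072937/75621 ≈ 3016.0)
w(-85 + 49) - I = (-4 + 1/(-85 + 49) - (-85 + 49)/26) - 1*228072937/75621 = (-4 + 1/(-36) - 1/26*(-36)) - 228072937/75621 = (-4 - 1/36 + 18/13) - 228072937/75621 = -1237/468 - 228072937/75621 = -2739273787/907452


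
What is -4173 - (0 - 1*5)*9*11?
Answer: -3678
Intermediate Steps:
-4173 - (0 - 1*5)*9*11 = -4173 - (0 - 5)*9*11 = -4173 - (-5*9)*11 = -4173 - (-45)*11 = -4173 - 1*(-495) = -4173 + 495 = -3678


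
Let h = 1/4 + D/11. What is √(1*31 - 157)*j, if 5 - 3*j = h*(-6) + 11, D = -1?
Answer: -111*I*√14/22 ≈ -18.878*I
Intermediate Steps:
h = 7/44 (h = 1/4 - 1/11 = 1*(¼) - 1*1/11 = ¼ - 1/11 = 7/44 ≈ 0.15909)
j = -37/22 (j = 5/3 - ((7/44)*(-6) + 11)/3 = 5/3 - (-21/22 + 11)/3 = 5/3 - ⅓*221/22 = 5/3 - 221/66 = -37/22 ≈ -1.6818)
√(1*31 - 157)*j = √(1*31 - 157)*(-37/22) = √(31 - 157)*(-37/22) = √(-126)*(-37/22) = (3*I*√14)*(-37/22) = -111*I*√14/22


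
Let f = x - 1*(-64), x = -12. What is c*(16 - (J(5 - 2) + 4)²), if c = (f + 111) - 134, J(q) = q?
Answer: -957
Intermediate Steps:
f = 52 (f = -12 - 1*(-64) = -12 + 64 = 52)
c = 29 (c = (52 + 111) - 134 = 163 - 134 = 29)
c*(16 - (J(5 - 2) + 4)²) = 29*(16 - ((5 - 2) + 4)²) = 29*(16 - (3 + 4)²) = 29*(16 - 1*7²) = 29*(16 - 1*49) = 29*(16 - 49) = 29*(-33) = -957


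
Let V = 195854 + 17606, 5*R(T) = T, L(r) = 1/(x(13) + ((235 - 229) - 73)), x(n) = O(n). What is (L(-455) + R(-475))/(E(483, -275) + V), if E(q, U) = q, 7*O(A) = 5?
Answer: -44087/99269552 ≈ -0.00044411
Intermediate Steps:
O(A) = 5/7 (O(A) = (⅐)*5 = 5/7)
x(n) = 5/7
L(r) = -7/464 (L(r) = 1/(5/7 + ((235 - 229) - 73)) = 1/(5/7 + (6 - 73)) = 1/(5/7 - 67) = 1/(-464/7) = -7/464)
R(T) = T/5
V = 213460
(L(-455) + R(-475))/(E(483, -275) + V) = (-7/464 + (⅕)*(-475))/(483 + 213460) = (-7/464 - 95)/213943 = -44087/464*1/213943 = -44087/99269552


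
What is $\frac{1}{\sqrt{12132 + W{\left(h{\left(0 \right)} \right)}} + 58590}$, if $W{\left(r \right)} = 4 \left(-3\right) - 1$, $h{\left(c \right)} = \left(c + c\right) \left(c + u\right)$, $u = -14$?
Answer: $\frac{58590}{3432775981} - \frac{\sqrt{12119}}{3432775981} \approx 1.7036 \cdot 10^{-5}$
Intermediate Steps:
$h{\left(c \right)} = 2 c \left(-14 + c\right)$ ($h{\left(c \right)} = \left(c + c\right) \left(c - 14\right) = 2 c \left(-14 + c\right)$)
$W{\left(r \right)} = -13$ ($W{\left(r \right)} = -12 - 1 = -13$)
$\frac{1}{\sqrt{12132 + W{\left(h{\left(0 \right)} \right)}} + 58590} = \frac{1}{\sqrt{12132 - 13} + 58590} = \frac{1}{\sqrt{12119} + 58590} = \frac{1}{58590 + \sqrt{12119}}$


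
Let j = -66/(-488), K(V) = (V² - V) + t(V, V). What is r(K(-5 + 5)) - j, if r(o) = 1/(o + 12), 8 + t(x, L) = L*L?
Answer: 7/61 ≈ 0.11475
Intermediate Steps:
t(x, L) = -8 + L² (t(x, L) = -8 + L*L = -8 + L²)
K(V) = -8 - V + 2*V² (K(V) = (V² - V) + (-8 + V²) = -8 - V + 2*V²)
r(o) = 1/(12 + o)
j = 33/244 (j = -66*(-1/488) = 33/244 ≈ 0.13525)
r(K(-5 + 5)) - j = 1/(12 + (-8 - (-5 + 5) + 2*(-5 + 5)²)) - 1*33/244 = 1/(12 + (-8 - 1*0 + 2*0²)) - 33/244 = 1/(12 + (-8 + 0 + 2*0)) - 33/244 = 1/(12 + (-8 + 0 + 0)) - 33/244 = 1/(12 - 8) - 33/244 = 1/4 - 33/244 = ¼ - 33/244 = 7/61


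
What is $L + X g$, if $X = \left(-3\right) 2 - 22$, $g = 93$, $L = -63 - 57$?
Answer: $-2724$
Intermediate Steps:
$L = -120$
$X = -28$ ($X = -6 - 22 = -28$)
$L + X g = -120 - 2604 = -2724$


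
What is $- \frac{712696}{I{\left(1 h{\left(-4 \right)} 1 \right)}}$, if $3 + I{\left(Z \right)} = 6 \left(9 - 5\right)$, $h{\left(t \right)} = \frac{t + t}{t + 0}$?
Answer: $- \frac{712696}{21} \approx -33938.0$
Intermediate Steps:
$h{\left(t \right)} = 2$ ($h{\left(t \right)} = \frac{2 t}{t} = 2$)
$I{\left(Z \right)} = 21$ ($I{\left(Z \right)} = -3 + 6 \left(9 - 5\right) = -3 + 6 \cdot 4 = -3 + 24 = 21$)
$- \frac{712696}{I{\left(1 h{\left(-4 \right)} 1 \right)}} = - \frac{712696}{21}$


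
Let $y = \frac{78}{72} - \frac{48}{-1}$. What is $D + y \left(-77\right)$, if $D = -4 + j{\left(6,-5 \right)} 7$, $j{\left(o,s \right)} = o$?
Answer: $- \frac{44897}{12} \approx -3741.4$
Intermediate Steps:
$y = \frac{589}{12}$ ($y = 78 \cdot \frac{1}{72} - -48 = \frac{13}{12} + 48 = \frac{589}{12} \approx 49.083$)
$D = 38$ ($D = -4 + 6 \cdot 7 = -4 + 42 = 38$)
$D + y \left(-77\right) = 38 + \frac{589}{12} \left(-77\right) = 38 - \frac{45353}{12} = - \frac{44897}{12}$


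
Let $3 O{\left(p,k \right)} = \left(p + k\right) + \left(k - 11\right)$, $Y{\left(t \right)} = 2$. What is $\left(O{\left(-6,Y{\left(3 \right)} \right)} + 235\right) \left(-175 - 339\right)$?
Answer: $- \frac{355688}{3} \approx -1.1856 \cdot 10^{5}$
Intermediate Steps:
$O{\left(p,k \right)} = - \frac{11}{3} + \frac{p}{3} + \frac{2 k}{3}$ ($O{\left(p,k \right)} = \frac{\left(p + k\right) + \left(k - 11\right)}{3} = \frac{\left(k + p\right) + \left(-11 + k\right)}{3} = \frac{-11 + p + 2 k}{3} = - \frac{11}{3} + \frac{p}{3} + \frac{2 k}{3}$)
$\left(O{\left(-6,Y{\left(3 \right)} \right)} + 235\right) \left(-175 - 339\right) = \left(\left(- \frac{11}{3} + \frac{1}{3} \left(-6\right) + \frac{2}{3} \cdot 2\right) + 235\right) \left(-175 - 339\right) = \left(\left(- \frac{11}{3} - 2 + \frac{4}{3}\right) + 235\right) \left(-514\right) = \left(- \frac{13}{3} + 235\right) \left(-514\right) = \frac{692}{3} \left(-514\right) = - \frac{355688}{3}$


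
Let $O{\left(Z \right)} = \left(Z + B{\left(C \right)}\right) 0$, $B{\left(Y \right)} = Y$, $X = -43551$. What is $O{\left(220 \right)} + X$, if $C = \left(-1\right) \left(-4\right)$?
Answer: $-43551$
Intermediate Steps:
$C = 4$
$O{\left(Z \right)} = 0$ ($O{\left(Z \right)} = \left(Z + 4\right) 0 = \left(4 + Z\right) 0 = 0$)
$O{\left(220 \right)} + X = 0 - 43551 = -43551$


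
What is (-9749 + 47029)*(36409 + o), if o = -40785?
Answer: -163137280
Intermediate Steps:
(-9749 + 47029)*(36409 + o) = (-9749 + 47029)*(36409 - 40785) = 37280*(-4376) = -163137280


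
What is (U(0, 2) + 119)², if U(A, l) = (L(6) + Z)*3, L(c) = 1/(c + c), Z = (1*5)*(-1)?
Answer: 173889/16 ≈ 10868.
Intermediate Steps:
Z = -5 (Z = 5*(-1) = -5)
L(c) = 1/(2*c)
U(A, l) = -59/4 (U(A, l) = ((½)/6 - 5)*3 = ((½)*(⅙) - 5)*3 = (1/12 - 5)*3 = -59/12*3 = -59/4)
(U(0, 2) + 119)² = (-59/4 + 119)² = (417/4)² = 173889/16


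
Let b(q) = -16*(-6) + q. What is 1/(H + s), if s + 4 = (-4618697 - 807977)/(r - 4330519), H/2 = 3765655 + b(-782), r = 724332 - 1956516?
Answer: 5562703/41886791878276 ≈ 1.3280e-7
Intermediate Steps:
r = -1232184
b(q) = 96 + q
H = 7529938 (H = 2*(3765655 + (96 - 782)) = 2*(3765655 - 686) = 2*3764969 = 7529938)
s = -16824138/5562703 (s = -4 + (-4618697 - 807977)/(-1232184 - 4330519) = -4 - 5426674/(-5562703) = -4 - 5426674*(-1/5562703) = -4 + 5426674/5562703 = -16824138/5562703 ≈ -3.0245)
1/(H + s) = 1/(7529938 - 16824138/5562703) = 1/(41886791878276/5562703) = 5562703/41886791878276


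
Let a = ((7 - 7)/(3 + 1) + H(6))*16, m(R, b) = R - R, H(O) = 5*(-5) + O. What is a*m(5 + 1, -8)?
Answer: 0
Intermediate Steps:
H(O) = -25 + O
m(R, b) = 0
a = -304 (a = ((7 - 7)/(3 + 1) + (-25 + 6))*16 = (0/4 - 19)*16 = (0*(¼) - 19)*16 = (0 - 19)*16 = -19*16 = -304)
a*m(5 + 1, -8) = -304*0 = 0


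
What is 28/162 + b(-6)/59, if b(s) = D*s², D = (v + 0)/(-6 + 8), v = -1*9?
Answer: -12296/4779 ≈ -2.5729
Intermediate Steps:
v = -9
D = -9/2 (D = (-9 + 0)/(-6 + 8) = -9/2 ≈ -4.5000)
b(s) = -9*s²/2
28/162 + b(-6)/59 = 28/162 - 9/2*(-6)²/59 = 28*(1/162) - 9/2*36*(1/59) = 14/81 - 162*1/59 = 14/81 - 162/59 = -12296/4779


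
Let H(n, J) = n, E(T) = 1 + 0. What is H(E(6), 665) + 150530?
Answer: 150531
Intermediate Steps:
E(T) = 1
H(E(6), 665) + 150530 = 1 + 150530 = 150531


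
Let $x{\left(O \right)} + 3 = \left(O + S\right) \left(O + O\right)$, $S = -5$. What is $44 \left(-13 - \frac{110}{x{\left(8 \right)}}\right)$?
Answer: $- \frac{6116}{9} \approx -679.56$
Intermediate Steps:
$x{\left(O \right)} = -3 + 2 O \left(-5 + O\right)$ ($x{\left(O \right)} = -3 + \left(O - 5\right) \left(O + O\right) = -3 + \left(-5 + O\right) 2 O = -3 + 2 O \left(-5 + O\right)$)
$44 \left(-13 - \frac{110}{x{\left(8 \right)}}\right) = 44 \left(-13 - \frac{110}{-3 - 80 + 2 \cdot 8^{2}}\right) = 44 \left(-13 - \frac{110}{-3 - 80 + 2 \cdot 64}\right) = 44 \left(-13 - \frac{110}{-3 - 80 + 128}\right) = 44 \left(-13 - \frac{110}{45}\right) = 44 \left(-13 - \frac{22}{9}\right) = 44 \left(- \frac{139}{9}\right) = - \frac{6116}{9}$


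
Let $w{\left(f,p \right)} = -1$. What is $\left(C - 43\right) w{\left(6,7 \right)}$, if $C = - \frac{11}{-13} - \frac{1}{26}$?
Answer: $\frac{1097}{26} \approx 42.192$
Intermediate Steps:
$C = \frac{21}{26}$ ($C = \left(-11\right) \left(- \frac{1}{13}\right) - \frac{1}{26} = \frac{11}{13} - \frac{1}{26} = \frac{21}{26} \approx 0.80769$)
$\left(C - 43\right) w{\left(6,7 \right)} = \left(\frac{21}{26} - 43\right) \left(-1\right) = \left(- \frac{1097}{26}\right) \left(-1\right) = \frac{1097}{26}$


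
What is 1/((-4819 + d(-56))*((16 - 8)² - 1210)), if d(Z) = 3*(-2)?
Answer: 1/5529450 ≈ 1.8085e-7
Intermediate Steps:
d(Z) = -6
1/((-4819 + d(-56))*((16 - 8)² - 1210)) = 1/((-4819 - 6)*((16 - 8)² - 1210)) = 1/(-4825*(8² - 1210)) = 1/(-4825*(64 - 1210)) = 1/(-4825*(-1146)) = 1/5529450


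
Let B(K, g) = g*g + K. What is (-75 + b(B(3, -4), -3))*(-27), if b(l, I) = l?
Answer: 1512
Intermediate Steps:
B(K, g) = K + g² (B(K, g) = g² + K = K + g²)
(-75 + b(B(3, -4), -3))*(-27) = (-75 + (3 + (-4)²))*(-27) = (-75 + (3 + 16))*(-27) = (-75 + 19)*(-27) = -56*(-27) = 1512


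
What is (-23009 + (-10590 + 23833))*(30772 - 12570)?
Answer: -177760732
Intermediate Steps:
(-23009 + (-10590 + 23833))*(30772 - 12570) = (-23009 + 13243)*18202 = -9766*18202 = -177760732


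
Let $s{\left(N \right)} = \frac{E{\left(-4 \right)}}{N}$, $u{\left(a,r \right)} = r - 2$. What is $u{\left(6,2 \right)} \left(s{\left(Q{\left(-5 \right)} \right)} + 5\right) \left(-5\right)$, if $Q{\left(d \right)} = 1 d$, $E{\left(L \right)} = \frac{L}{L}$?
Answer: $0$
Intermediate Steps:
$u{\left(a,r \right)} = -2 + r$ ($u{\left(a,r \right)} = r - 2 = -2 + r$)
$E{\left(L \right)} = 1$
$Q{\left(d \right)} = d$
$s{\left(N \right)} = \frac{1}{N}$ ($s{\left(N \right)} = 1 \frac{1}{N} = \frac{1}{N}$)
$u{\left(6,2 \right)} \left(s{\left(Q{\left(-5 \right)} \right)} + 5\right) \left(-5\right) = \left(-2 + 2\right) \left(\frac{1}{-5} + 5\right) \left(-5\right) = 0 \left(- \frac{1}{5} + 5\right) \left(-5\right) = 0 \cdot \frac{24}{5} \left(-5\right) = 0 \left(-5\right) = 0$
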